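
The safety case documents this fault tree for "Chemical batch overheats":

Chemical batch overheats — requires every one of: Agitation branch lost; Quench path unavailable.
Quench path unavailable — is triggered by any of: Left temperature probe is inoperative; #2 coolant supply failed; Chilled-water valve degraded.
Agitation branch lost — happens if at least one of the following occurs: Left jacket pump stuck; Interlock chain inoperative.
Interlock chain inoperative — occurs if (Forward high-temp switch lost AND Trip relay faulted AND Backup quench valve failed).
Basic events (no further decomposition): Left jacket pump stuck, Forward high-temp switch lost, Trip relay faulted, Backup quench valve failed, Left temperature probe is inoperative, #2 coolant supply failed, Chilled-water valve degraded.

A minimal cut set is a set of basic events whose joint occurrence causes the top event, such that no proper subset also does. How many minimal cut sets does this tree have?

6

Interlock chain inoperative [AND]: one cut set from each child combined → 1 × 1 × 1 = 1 cut set(s).
Agitation branch lost [OR]: union of children's cut sets → 2 cut set(s).
Quench path unavailable [OR]: union of children's cut sets → 3 cut set(s).
Chemical batch overheats [AND]: one cut set from each child combined → 2 × 3 = 6 cut set(s).
Minimal cut sets: {Left jacket pump stuck, Left temperature probe is inoperative}; {#2 coolant supply failed, Left jacket pump stuck}; {Chilled-water valve degraded, Left jacket pump stuck}; {Backup quench valve failed, Forward high-temp switch lost, Left temperature probe is inoperative, Trip relay faulted}; {#2 coolant supply failed, Backup quench valve failed, Forward high-temp switch lost, Trip relay faulted}; {Backup quench valve failed, Chilled-water valve degraded, Forward high-temp switch lost, Trip relay faulted}.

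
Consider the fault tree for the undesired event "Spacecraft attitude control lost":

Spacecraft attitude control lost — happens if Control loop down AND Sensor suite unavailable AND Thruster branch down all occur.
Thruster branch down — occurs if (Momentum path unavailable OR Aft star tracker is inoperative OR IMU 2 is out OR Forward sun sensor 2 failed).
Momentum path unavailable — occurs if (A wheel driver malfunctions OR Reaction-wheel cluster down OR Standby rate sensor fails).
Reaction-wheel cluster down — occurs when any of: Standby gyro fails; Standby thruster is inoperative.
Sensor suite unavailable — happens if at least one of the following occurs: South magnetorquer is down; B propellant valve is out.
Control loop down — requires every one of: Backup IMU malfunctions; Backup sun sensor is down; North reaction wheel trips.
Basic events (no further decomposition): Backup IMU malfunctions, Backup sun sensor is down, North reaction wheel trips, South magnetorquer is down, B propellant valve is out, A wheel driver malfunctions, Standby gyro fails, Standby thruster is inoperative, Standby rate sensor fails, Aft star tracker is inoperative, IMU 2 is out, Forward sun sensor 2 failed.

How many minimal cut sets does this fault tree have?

Control loop down [AND]: one cut set from each child combined → 1 × 1 × 1 = 1 cut set(s).
Sensor suite unavailable [OR]: union of children's cut sets → 2 cut set(s).
Reaction-wheel cluster down [OR]: union of children's cut sets → 2 cut set(s).
Momentum path unavailable [OR]: union of children's cut sets → 4 cut set(s).
Thruster branch down [OR]: union of children's cut sets → 7 cut set(s).
Spacecraft attitude control lost [AND]: one cut set from each child combined → 1 × 2 × 7 = 14 cut set(s).

14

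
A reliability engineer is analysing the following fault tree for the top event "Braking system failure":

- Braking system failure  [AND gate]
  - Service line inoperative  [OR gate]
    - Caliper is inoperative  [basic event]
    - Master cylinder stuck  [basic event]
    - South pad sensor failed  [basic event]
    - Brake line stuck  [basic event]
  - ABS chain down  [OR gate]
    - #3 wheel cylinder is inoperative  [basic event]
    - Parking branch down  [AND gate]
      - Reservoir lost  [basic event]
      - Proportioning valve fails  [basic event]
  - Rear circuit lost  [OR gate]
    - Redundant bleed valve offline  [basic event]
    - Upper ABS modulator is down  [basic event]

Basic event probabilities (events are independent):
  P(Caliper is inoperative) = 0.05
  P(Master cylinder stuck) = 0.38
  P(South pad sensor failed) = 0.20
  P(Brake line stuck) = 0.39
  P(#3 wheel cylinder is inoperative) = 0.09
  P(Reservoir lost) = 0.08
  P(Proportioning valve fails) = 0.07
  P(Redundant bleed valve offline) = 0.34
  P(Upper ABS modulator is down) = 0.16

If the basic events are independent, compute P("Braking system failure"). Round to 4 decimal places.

0.0302

P(Service line inoperative) [OR] = 1 − (1−0.05) × (1−0.38) × (1−0.20) × (1−0.39) = 0.712568
P(Parking branch down) [AND] = 0.08 × 0.07 = 0.005600
P(ABS chain down) [OR] = 1 − (1−0.09) × (1−0.005600) = 0.095096
P(Rear circuit lost) [OR] = 1 − (1−0.34) × (1−0.16) = 0.445600
P(Braking system failure) [AND] = 0.712568 × 0.095096 × 0.445600 = 0.030195
Rounded to 4 decimal places: P(Braking system failure) ≈ 0.0302.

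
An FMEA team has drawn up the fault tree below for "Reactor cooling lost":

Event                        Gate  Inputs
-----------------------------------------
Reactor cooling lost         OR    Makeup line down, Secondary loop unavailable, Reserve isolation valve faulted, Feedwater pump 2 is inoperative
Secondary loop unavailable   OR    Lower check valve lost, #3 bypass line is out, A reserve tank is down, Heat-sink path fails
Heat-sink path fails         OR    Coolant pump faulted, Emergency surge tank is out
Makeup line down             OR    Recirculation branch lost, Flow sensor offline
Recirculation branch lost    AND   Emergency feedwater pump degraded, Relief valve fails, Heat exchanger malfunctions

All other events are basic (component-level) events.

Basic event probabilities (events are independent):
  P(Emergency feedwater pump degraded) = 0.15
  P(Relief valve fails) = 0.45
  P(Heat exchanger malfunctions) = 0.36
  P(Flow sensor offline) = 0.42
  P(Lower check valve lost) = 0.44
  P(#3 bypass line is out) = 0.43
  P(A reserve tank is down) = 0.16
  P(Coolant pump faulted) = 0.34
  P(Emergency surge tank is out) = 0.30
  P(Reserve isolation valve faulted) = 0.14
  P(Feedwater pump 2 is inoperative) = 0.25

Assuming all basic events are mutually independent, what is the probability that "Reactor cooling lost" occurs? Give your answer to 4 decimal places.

0.9548

P(Recirculation branch lost) [AND] = 0.15 × 0.45 × 0.36 = 0.024300
P(Makeup line down) [OR] = 1 − (1−0.024300) × (1−0.42) = 0.434094
P(Heat-sink path fails) [OR] = 1 − (1−0.34) × (1−0.30) = 0.538000
P(Secondary loop unavailable) [OR] = 1 − (1−0.44) × (1−0.43) × (1−0.16) × (1−0.538000) = 0.876125
P(Reactor cooling lost) [OR] = 1 − (1−0.434094) × (1−0.876125) × (1−0.14) × (1−0.25) = 0.954784
Rounded to 4 decimal places: P(Reactor cooling lost) ≈ 0.9548.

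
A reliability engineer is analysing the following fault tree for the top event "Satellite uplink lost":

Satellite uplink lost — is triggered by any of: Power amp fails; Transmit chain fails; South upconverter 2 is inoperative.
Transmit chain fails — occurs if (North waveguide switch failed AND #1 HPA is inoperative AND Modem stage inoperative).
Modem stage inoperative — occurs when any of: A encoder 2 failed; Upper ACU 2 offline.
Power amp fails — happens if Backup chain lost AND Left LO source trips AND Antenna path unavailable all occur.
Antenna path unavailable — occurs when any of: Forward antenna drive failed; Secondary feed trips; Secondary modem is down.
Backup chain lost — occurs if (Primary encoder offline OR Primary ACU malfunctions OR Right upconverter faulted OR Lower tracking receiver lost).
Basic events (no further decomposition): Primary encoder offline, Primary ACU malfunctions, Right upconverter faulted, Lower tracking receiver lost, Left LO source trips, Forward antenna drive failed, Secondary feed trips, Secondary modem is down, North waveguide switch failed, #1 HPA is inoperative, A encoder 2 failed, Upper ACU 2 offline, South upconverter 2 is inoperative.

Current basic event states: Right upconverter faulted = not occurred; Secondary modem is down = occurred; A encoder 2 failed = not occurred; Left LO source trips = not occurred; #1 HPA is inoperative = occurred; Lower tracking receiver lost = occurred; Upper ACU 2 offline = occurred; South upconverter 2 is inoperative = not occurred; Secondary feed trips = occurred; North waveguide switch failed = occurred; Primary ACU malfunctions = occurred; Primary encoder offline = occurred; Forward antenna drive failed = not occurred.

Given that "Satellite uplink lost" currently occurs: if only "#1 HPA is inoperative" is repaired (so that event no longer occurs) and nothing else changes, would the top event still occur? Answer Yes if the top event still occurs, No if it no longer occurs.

No

Counterfactual: set "#1 HPA is inoperative" to not occurred.
Backup chain lost [OR]: Primary encoder offline=occurs, Primary ACU malfunctions=occurs, Right upconverter faulted=not, Lower tracking receiver lost=occurs → at least one input occurs → occurs.
Antenna path unavailable [OR]: Forward antenna drive failed=not, Secondary feed trips=occurs, Secondary modem is down=occurs → at least one input occurs → occurs.
Power amp fails [AND]: Backup chain lost=occurs, Left LO source trips=not, Antenna path unavailable=occurs → not all inputs occur → does not occur.
Modem stage inoperative [OR]: A encoder 2 failed=not, Upper ACU 2 offline=occurs → at least one input occurs → occurs.
Transmit chain fails [AND]: North waveguide switch failed=occurs, #1 HPA is inoperative=not, Modem stage inoperative=occurs → not all inputs occur → does not occur.
Satellite uplink lost [OR]: Power amp fails=not, Transmit chain fails=not, South upconverter 2 is inoperative=not → no input occurs → does not occur.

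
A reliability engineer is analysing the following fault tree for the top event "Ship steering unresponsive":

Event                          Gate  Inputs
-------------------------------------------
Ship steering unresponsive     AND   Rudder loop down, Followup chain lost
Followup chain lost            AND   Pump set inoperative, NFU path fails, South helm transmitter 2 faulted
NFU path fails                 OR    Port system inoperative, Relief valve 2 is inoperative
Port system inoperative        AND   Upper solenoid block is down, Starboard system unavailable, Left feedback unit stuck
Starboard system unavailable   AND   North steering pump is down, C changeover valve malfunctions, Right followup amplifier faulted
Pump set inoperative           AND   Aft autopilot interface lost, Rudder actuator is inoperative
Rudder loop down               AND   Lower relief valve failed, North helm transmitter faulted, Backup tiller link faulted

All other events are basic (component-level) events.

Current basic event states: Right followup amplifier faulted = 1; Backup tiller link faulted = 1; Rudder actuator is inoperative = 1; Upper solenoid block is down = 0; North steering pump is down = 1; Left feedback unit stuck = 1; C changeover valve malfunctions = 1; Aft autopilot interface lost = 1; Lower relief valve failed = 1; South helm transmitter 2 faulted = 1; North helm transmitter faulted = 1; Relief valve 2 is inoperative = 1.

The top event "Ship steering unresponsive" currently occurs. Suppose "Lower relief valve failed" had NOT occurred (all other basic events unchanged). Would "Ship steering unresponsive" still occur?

No

Counterfactual: set "Lower relief valve failed" to not occurred.
Rudder loop down [AND]: Lower relief valve failed=not, North helm transmitter faulted=occurs, Backup tiller link faulted=occurs → not all inputs occur → does not occur.
Pump set inoperative [AND]: Aft autopilot interface lost=occurs, Rudder actuator is inoperative=occurs → all inputs occur → occurs.
Starboard system unavailable [AND]: North steering pump is down=occurs, C changeover valve malfunctions=occurs, Right followup amplifier faulted=occurs → all inputs occur → occurs.
Port system inoperative [AND]: Upper solenoid block is down=not, Starboard system unavailable=occurs, Left feedback unit stuck=occurs → not all inputs occur → does not occur.
NFU path fails [OR]: Port system inoperative=not, Relief valve 2 is inoperative=occurs → at least one input occurs → occurs.
Followup chain lost [AND]: Pump set inoperative=occurs, NFU path fails=occurs, South helm transmitter 2 faulted=occurs → all inputs occur → occurs.
Ship steering unresponsive [AND]: Rudder loop down=not, Followup chain lost=occurs → not all inputs occur → does not occur.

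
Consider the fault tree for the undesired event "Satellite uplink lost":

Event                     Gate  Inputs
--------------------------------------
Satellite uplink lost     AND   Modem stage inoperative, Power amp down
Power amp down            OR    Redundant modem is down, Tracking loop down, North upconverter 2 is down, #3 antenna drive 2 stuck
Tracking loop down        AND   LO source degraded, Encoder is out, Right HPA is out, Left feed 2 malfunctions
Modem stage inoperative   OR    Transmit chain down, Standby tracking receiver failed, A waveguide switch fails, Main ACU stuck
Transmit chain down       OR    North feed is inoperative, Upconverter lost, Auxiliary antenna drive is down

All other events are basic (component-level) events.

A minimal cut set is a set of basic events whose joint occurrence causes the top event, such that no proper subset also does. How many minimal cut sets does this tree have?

Transmit chain down [OR]: union of children's cut sets → 3 cut set(s).
Modem stage inoperative [OR]: union of children's cut sets → 6 cut set(s).
Tracking loop down [AND]: one cut set from each child combined → 1 × 1 × 1 × 1 = 1 cut set(s).
Power amp down [OR]: union of children's cut sets → 4 cut set(s).
Satellite uplink lost [AND]: one cut set from each child combined → 6 × 4 = 24 cut set(s).

24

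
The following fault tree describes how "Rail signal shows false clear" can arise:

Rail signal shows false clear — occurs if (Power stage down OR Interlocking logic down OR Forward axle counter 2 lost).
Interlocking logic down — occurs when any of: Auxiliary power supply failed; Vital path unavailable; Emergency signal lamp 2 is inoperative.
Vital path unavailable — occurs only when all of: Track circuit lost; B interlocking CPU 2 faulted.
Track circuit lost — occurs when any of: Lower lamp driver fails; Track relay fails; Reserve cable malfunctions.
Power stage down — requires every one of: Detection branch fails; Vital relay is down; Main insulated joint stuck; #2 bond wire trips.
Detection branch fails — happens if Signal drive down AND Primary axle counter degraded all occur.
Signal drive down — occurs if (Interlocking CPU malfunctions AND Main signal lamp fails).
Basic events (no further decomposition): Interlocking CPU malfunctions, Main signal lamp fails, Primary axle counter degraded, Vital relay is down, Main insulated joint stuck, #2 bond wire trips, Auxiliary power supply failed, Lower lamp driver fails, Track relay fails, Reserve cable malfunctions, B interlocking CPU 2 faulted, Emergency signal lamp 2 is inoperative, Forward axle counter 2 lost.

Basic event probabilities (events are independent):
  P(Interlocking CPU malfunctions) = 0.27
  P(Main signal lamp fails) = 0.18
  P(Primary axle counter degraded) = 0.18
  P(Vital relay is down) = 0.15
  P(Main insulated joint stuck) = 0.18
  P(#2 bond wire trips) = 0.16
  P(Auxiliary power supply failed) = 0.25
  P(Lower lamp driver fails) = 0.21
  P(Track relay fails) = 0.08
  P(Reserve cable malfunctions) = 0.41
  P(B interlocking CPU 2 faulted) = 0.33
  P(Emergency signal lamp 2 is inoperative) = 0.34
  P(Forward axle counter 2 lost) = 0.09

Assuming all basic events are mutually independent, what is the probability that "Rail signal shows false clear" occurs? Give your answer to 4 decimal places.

P(Signal drive down) [AND] = 0.27 × 0.18 = 0.048600
P(Detection branch fails) [AND] = 0.048600 × 0.18 = 0.008748
P(Power stage down) [AND] = 0.008748 × 0.15 × 0.18 × 0.16 = 0.000038
P(Track circuit lost) [OR] = 1 − (1−0.21) × (1−0.08) × (1−0.41) = 0.571188
P(Vital path unavailable) [AND] = 0.571188 × 0.33 = 0.188492
P(Interlocking logic down) [OR] = 1 − (1−0.25) × (1−0.188492) × (1−0.34) = 0.598304
P(Rail signal shows false clear) [OR] = 1 − (1−0.000038) × (1−0.598304) × (1−0.09) = 0.634471
Rounded to 4 decimal places: P(Rail signal shows false clear) ≈ 0.6345.

0.6345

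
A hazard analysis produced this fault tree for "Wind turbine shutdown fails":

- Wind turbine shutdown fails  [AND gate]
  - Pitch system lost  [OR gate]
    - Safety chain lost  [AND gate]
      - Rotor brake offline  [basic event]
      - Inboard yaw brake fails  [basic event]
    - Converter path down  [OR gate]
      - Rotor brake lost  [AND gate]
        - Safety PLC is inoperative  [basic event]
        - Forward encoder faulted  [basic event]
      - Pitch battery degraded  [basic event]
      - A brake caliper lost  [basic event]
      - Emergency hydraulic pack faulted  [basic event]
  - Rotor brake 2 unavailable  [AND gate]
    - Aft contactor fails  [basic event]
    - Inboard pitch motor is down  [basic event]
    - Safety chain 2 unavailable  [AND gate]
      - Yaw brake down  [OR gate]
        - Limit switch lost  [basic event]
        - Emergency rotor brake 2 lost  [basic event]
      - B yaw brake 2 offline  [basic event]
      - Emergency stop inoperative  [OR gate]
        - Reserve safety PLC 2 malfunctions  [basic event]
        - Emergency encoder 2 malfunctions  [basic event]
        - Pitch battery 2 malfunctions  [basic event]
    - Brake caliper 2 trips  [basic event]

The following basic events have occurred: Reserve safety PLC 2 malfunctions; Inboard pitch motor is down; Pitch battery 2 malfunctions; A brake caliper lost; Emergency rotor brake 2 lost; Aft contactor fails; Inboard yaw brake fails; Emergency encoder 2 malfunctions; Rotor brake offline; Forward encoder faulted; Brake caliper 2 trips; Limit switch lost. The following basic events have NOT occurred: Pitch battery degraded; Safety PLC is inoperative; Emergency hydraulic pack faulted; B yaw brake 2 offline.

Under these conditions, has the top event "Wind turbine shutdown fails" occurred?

No

Safety chain lost [AND]: Rotor brake offline=occurs, Inboard yaw brake fails=occurs → all inputs occur → occurs.
Rotor brake lost [AND]: Safety PLC is inoperative=not, Forward encoder faulted=occurs → not all inputs occur → does not occur.
Converter path down [OR]: Rotor brake lost=not, Pitch battery degraded=not, A brake caliper lost=occurs, Emergency hydraulic pack faulted=not → at least one input occurs → occurs.
Pitch system lost [OR]: Safety chain lost=occurs, Converter path down=occurs → at least one input occurs → occurs.
Yaw brake down [OR]: Limit switch lost=occurs, Emergency rotor brake 2 lost=occurs → at least one input occurs → occurs.
Emergency stop inoperative [OR]: Reserve safety PLC 2 malfunctions=occurs, Emergency encoder 2 malfunctions=occurs, Pitch battery 2 malfunctions=occurs → at least one input occurs → occurs.
Safety chain 2 unavailable [AND]: Yaw brake down=occurs, B yaw brake 2 offline=not, Emergency stop inoperative=occurs → not all inputs occur → does not occur.
Rotor brake 2 unavailable [AND]: Aft contactor fails=occurs, Inboard pitch motor is down=occurs, Safety chain 2 unavailable=not, Brake caliper 2 trips=occurs → not all inputs occur → does not occur.
Wind turbine shutdown fails [AND]: Pitch system lost=occurs, Rotor brake 2 unavailable=not → not all inputs occur → does not occur.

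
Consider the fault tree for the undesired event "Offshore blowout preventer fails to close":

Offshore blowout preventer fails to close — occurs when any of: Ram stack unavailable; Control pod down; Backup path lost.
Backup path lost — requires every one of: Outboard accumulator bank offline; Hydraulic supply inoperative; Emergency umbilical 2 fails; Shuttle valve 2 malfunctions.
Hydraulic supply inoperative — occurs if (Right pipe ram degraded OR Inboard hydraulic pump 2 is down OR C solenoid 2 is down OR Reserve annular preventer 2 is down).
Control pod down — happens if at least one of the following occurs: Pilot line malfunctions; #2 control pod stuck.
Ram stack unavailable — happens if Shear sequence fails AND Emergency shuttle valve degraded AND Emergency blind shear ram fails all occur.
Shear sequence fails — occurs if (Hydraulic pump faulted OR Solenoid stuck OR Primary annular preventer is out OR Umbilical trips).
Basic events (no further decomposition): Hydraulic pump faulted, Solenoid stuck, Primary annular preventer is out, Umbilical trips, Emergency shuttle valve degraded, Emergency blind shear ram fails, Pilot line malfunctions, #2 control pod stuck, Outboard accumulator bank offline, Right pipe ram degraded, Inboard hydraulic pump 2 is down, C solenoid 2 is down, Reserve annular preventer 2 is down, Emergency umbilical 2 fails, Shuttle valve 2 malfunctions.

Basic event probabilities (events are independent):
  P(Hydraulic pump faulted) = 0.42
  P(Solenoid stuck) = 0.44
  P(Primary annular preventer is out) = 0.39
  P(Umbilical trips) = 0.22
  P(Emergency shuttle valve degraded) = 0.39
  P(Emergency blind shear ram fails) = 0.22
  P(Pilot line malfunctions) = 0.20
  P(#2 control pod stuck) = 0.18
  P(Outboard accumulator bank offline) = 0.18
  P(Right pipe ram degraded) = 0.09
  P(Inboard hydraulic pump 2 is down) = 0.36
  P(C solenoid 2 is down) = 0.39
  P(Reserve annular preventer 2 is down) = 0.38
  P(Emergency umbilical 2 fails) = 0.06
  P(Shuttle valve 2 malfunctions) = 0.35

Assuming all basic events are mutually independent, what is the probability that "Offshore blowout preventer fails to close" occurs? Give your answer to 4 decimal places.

P(Shear sequence fails) [OR] = 1 − (1−0.42) × (1−0.44) × (1−0.39) × (1−0.22) = 0.845460
P(Ram stack unavailable) [AND] = 0.845460 × 0.39 × 0.22 = 0.072540
P(Control pod down) [OR] = 1 − (1−0.20) × (1−0.18) = 0.344000
P(Hydraulic supply inoperative) [OR] = 1 − (1−0.09) × (1−0.36) × (1−0.39) × (1−0.38) = 0.779736
P(Backup path lost) [AND] = 0.18 × 0.779736 × 0.06 × 0.35 = 0.002947
P(Offshore blowout preventer fails to close) [OR] = 1 − (1−0.072540) × (1−0.344000) × (1−0.002947) = 0.393379
Rounded to 4 decimal places: P(Offshore blowout preventer fails to close) ≈ 0.3934.

0.3934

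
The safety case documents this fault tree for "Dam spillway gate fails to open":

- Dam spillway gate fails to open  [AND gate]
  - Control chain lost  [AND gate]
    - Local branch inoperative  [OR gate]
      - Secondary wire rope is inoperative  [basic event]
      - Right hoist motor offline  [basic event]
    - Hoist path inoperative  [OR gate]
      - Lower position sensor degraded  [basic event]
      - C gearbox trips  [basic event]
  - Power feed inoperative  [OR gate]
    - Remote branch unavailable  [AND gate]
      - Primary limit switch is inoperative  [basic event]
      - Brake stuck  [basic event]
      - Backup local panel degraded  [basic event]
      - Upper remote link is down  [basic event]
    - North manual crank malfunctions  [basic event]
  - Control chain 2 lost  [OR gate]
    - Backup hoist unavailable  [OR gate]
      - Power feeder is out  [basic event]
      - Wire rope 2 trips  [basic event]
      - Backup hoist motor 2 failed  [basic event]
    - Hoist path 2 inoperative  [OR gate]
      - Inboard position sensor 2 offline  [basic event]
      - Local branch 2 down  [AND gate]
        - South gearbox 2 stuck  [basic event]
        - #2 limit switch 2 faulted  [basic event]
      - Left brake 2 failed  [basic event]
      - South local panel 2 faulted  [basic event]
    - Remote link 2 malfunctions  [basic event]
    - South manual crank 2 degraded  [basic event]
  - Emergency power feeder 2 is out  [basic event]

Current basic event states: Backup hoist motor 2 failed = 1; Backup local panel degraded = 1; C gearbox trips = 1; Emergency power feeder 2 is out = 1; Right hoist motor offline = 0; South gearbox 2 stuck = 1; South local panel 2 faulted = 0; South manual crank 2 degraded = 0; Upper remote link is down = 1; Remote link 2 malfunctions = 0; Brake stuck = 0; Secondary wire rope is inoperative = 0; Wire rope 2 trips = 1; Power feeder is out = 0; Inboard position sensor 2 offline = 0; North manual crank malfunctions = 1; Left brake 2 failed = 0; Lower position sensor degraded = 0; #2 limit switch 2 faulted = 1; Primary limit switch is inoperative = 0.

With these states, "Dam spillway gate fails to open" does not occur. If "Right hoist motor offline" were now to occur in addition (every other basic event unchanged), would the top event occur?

Counterfactual: set "Right hoist motor offline" to occurred.
Local branch inoperative [OR]: Secondary wire rope is inoperative=not, Right hoist motor offline=occurs → at least one input occurs → occurs.
Hoist path inoperative [OR]: Lower position sensor degraded=not, C gearbox trips=occurs → at least one input occurs → occurs.
Control chain lost [AND]: Local branch inoperative=occurs, Hoist path inoperative=occurs → all inputs occur → occurs.
Remote branch unavailable [AND]: Primary limit switch is inoperative=not, Brake stuck=not, Backup local panel degraded=occurs, Upper remote link is down=occurs → not all inputs occur → does not occur.
Power feed inoperative [OR]: Remote branch unavailable=not, North manual crank malfunctions=occurs → at least one input occurs → occurs.
Backup hoist unavailable [OR]: Power feeder is out=not, Wire rope 2 trips=occurs, Backup hoist motor 2 failed=occurs → at least one input occurs → occurs.
Local branch 2 down [AND]: South gearbox 2 stuck=occurs, #2 limit switch 2 faulted=occurs → all inputs occur → occurs.
Hoist path 2 inoperative [OR]: Inboard position sensor 2 offline=not, Local branch 2 down=occurs, Left brake 2 failed=not, South local panel 2 faulted=not → at least one input occurs → occurs.
Control chain 2 lost [OR]: Backup hoist unavailable=occurs, Hoist path 2 inoperative=occurs, Remote link 2 malfunctions=not, South manual crank 2 degraded=not → at least one input occurs → occurs.
Dam spillway gate fails to open [AND]: Control chain lost=occurs, Power feed inoperative=occurs, Control chain 2 lost=occurs, Emergency power feeder 2 is out=occurs → all inputs occur → occurs.

Yes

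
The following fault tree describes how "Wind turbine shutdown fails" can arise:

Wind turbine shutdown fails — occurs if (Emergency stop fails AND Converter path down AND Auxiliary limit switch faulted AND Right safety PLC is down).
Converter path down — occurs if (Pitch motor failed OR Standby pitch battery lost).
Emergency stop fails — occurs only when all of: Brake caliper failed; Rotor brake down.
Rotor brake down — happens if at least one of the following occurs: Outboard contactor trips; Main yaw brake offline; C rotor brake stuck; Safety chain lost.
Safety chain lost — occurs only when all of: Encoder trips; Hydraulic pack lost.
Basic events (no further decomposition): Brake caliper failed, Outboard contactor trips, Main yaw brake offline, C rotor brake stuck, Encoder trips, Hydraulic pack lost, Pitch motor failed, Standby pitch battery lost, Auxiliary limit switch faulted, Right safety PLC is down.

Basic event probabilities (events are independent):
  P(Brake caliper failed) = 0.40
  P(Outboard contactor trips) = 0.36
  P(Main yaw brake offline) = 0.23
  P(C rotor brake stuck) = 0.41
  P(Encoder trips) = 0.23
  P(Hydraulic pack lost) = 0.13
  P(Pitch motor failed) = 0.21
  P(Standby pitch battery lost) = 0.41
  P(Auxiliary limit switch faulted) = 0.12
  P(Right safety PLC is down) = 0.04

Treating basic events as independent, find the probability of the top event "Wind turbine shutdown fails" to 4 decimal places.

P(Safety chain lost) [AND] = 0.23 × 0.13 = 0.029900
P(Rotor brake down) [OR] = 1 − (1−0.36) × (1−0.23) × (1−0.41) × (1−0.029900) = 0.717941
P(Emergency stop fails) [AND] = 0.40 × 0.717941 = 0.287176
P(Converter path down) [OR] = 1 − (1−0.21) × (1−0.41) = 0.533900
P(Wind turbine shutdown fails) [AND] = 0.287176 × 0.533900 × 0.12 × 0.04 = 0.000736
Rounded to 4 decimal places: P(Wind turbine shutdown fails) ≈ 0.0007.

0.0007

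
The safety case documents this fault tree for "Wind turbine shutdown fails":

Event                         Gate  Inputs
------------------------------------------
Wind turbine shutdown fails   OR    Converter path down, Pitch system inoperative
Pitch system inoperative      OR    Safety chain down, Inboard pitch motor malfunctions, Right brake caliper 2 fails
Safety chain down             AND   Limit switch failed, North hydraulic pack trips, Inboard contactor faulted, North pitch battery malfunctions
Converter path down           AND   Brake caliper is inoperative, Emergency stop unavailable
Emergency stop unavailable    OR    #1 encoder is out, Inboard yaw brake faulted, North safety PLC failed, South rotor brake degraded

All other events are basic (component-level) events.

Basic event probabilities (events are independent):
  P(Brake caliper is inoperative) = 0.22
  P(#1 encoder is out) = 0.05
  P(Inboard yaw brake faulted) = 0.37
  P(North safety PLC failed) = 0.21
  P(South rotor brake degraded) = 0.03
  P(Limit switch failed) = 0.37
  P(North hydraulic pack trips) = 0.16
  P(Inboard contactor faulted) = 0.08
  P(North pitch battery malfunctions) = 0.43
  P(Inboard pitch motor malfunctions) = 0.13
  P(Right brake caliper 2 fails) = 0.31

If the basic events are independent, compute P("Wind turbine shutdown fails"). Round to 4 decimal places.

P(Emergency stop unavailable) [OR] = 1 − (1−0.05) × (1−0.37) × (1−0.21) × (1−0.03) = 0.541369
P(Converter path down) [AND] = 0.22 × 0.541369 = 0.119101
P(Safety chain down) [AND] = 0.37 × 0.16 × 0.08 × 0.43 = 0.002036
P(Pitch system inoperative) [OR] = 1 − (1−0.002036) × (1−0.13) × (1−0.31) = 0.400922
P(Wind turbine shutdown fails) [OR] = 1 − (1−0.119101) × (1−0.400922) = 0.472273
Rounded to 4 decimal places: P(Wind turbine shutdown fails) ≈ 0.4723.

0.4723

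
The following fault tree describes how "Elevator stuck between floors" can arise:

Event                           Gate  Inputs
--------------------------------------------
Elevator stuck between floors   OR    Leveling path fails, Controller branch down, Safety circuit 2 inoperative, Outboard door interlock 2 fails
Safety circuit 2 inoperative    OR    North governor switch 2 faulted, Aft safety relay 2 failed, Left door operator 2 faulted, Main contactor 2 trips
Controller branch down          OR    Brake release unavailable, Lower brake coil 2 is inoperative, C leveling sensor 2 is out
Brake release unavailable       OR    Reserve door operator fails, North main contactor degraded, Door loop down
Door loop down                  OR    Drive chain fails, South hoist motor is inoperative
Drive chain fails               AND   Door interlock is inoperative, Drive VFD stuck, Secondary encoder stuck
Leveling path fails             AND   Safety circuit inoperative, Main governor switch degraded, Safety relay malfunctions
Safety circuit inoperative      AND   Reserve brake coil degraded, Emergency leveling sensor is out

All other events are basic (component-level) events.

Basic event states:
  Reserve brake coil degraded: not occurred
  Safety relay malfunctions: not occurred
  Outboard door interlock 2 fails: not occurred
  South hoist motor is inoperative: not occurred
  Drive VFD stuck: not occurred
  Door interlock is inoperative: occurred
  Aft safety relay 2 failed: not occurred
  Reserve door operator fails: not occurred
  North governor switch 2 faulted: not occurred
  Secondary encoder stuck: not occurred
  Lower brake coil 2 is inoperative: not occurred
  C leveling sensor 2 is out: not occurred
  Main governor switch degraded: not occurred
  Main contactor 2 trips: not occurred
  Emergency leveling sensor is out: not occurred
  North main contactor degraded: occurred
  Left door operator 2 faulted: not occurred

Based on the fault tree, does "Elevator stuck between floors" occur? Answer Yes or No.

Safety circuit inoperative [AND]: Reserve brake coil degraded=not, Emergency leveling sensor is out=not → not all inputs occur → does not occur.
Leveling path fails [AND]: Safety circuit inoperative=not, Main governor switch degraded=not, Safety relay malfunctions=not → not all inputs occur → does not occur.
Drive chain fails [AND]: Door interlock is inoperative=occurs, Drive VFD stuck=not, Secondary encoder stuck=not → not all inputs occur → does not occur.
Door loop down [OR]: Drive chain fails=not, South hoist motor is inoperative=not → no input occurs → does not occur.
Brake release unavailable [OR]: Reserve door operator fails=not, North main contactor degraded=occurs, Door loop down=not → at least one input occurs → occurs.
Controller branch down [OR]: Brake release unavailable=occurs, Lower brake coil 2 is inoperative=not, C leveling sensor 2 is out=not → at least one input occurs → occurs.
Safety circuit 2 inoperative [OR]: North governor switch 2 faulted=not, Aft safety relay 2 failed=not, Left door operator 2 faulted=not, Main contactor 2 trips=not → no input occurs → does not occur.
Elevator stuck between floors [OR]: Leveling path fails=not, Controller branch down=occurs, Safety circuit 2 inoperative=not, Outboard door interlock 2 fails=not → at least one input occurs → occurs.

Yes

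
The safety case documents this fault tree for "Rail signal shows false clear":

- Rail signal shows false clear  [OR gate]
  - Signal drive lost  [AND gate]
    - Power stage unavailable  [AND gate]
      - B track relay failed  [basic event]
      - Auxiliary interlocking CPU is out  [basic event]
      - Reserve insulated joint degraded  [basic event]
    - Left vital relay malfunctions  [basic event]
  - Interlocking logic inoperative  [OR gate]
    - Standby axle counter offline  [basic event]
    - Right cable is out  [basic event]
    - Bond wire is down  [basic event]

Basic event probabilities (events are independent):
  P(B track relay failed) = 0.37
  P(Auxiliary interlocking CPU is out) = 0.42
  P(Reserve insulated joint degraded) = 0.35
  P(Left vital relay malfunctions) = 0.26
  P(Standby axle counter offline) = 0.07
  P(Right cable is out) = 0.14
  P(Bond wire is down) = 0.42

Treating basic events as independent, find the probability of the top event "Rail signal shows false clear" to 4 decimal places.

P(Power stage unavailable) [AND] = 0.37 × 0.42 × 0.35 = 0.054390
P(Signal drive lost) [AND] = 0.054390 × 0.26 = 0.014141
P(Interlocking logic inoperative) [OR] = 1 − (1−0.07) × (1−0.14) × (1−0.42) = 0.536116
P(Rail signal shows false clear) [OR] = 1 − (1−0.014141) × (1−0.536116) = 0.542676
Rounded to 4 decimal places: P(Rail signal shows false clear) ≈ 0.5427.

0.5427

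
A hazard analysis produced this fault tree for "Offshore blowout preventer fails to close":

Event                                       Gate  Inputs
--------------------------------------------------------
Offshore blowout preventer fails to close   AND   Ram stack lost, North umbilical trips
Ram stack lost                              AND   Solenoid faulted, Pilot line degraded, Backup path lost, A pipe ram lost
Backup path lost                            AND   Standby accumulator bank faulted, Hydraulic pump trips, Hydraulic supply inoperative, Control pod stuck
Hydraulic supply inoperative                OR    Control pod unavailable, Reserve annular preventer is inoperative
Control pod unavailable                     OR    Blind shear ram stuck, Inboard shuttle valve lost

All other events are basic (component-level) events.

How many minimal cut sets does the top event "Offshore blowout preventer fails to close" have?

3

Control pod unavailable [OR]: union of children's cut sets → 2 cut set(s).
Hydraulic supply inoperative [OR]: union of children's cut sets → 3 cut set(s).
Backup path lost [AND]: one cut set from each child combined → 1 × 1 × 3 × 1 = 3 cut set(s).
Ram stack lost [AND]: one cut set from each child combined → 1 × 1 × 3 × 1 = 3 cut set(s).
Offshore blowout preventer fails to close [AND]: one cut set from each child combined → 3 × 1 = 3 cut set(s).
Minimal cut sets: {A pipe ram lost, Blind shear ram stuck, Control pod stuck, Hydraulic pump trips, North umbilical trips, Pilot line degraded, Solenoid faulted, Standby accumulator bank faulted}; {A pipe ram lost, Control pod stuck, Hydraulic pump trips, Inboard shuttle valve lost, North umbilical trips, Pilot line degraded, Solenoid faulted, Standby accumulator bank faulted}; {A pipe ram lost, Control pod stuck, Hydraulic pump trips, North umbilical trips, Pilot line degraded, Reserve annular preventer is inoperative, Solenoid faulted, Standby accumulator bank faulted}.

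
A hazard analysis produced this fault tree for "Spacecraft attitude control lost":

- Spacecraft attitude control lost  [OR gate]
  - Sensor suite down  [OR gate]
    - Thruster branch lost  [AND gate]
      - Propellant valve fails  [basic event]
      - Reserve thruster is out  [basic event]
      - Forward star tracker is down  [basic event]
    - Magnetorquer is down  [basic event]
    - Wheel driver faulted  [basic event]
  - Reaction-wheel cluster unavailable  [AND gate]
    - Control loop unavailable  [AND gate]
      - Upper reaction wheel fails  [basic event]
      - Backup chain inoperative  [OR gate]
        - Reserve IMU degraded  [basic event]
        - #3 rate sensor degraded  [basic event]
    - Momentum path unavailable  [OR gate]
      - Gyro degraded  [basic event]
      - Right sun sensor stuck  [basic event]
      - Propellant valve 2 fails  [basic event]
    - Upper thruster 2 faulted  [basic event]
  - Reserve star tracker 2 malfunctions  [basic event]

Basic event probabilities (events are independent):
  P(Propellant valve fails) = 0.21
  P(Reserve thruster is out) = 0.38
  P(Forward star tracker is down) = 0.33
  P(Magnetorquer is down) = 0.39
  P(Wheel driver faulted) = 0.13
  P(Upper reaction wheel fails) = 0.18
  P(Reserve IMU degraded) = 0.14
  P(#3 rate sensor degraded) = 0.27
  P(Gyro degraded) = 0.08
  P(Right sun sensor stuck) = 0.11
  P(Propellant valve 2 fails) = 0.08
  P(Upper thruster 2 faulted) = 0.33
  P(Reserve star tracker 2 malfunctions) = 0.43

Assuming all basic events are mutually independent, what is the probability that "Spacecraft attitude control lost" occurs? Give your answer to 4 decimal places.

0.7071

P(Thruster branch lost) [AND] = 0.21 × 0.38 × 0.33 = 0.026334
P(Sensor suite down) [OR] = 1 − (1−0.026334) × (1−0.39) × (1−0.13) = 0.483275
P(Backup chain inoperative) [OR] = 1 − (1−0.14) × (1−0.27) = 0.372200
P(Control loop unavailable) [AND] = 0.18 × 0.372200 = 0.066996
P(Momentum path unavailable) [OR] = 1 − (1−0.08) × (1−0.11) × (1−0.08) = 0.246704
P(Reaction-wheel cluster unavailable) [AND] = 0.066996 × 0.246704 × 0.33 = 0.005454
P(Spacecraft attitude control lost) [OR] = 1 − (1−0.483275) × (1−0.005454) × (1−0.43) = 0.707073
Rounded to 4 decimal places: P(Spacecraft attitude control lost) ≈ 0.7071.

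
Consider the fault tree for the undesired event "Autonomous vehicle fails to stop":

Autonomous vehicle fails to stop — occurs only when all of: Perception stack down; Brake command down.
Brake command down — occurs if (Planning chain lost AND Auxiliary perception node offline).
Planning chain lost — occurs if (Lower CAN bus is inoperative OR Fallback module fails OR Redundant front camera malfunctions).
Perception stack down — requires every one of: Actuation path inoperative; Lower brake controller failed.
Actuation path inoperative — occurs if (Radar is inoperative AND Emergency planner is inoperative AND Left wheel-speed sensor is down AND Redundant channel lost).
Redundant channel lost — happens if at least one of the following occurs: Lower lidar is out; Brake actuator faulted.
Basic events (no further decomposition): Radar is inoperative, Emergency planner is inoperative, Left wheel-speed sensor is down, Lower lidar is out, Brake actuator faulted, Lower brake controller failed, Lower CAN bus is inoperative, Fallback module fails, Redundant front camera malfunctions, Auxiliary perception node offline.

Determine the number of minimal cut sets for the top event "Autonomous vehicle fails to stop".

Redundant channel lost [OR]: union of children's cut sets → 2 cut set(s).
Actuation path inoperative [AND]: one cut set from each child combined → 1 × 1 × 1 × 2 = 2 cut set(s).
Perception stack down [AND]: one cut set from each child combined → 2 × 1 = 2 cut set(s).
Planning chain lost [OR]: union of children's cut sets → 3 cut set(s).
Brake command down [AND]: one cut set from each child combined → 3 × 1 = 3 cut set(s).
Autonomous vehicle fails to stop [AND]: one cut set from each child combined → 2 × 3 = 6 cut set(s).
Minimal cut sets: {Auxiliary perception node offline, Emergency planner is inoperative, Left wheel-speed sensor is down, Lower CAN bus is inoperative, Lower brake controller failed, Lower lidar is out, Radar is inoperative}; {Auxiliary perception node offline, Emergency planner is inoperative, Fallback module fails, Left wheel-speed sensor is down, Lower brake controller failed, Lower lidar is out, Radar is inoperative}; {Auxiliary perception node offline, Emergency planner is inoperative, Left wheel-speed sensor is down, Lower brake controller failed, Lower lidar is out, Radar is inoperative, Redundant front camera malfunctions}; {Auxiliary perception node offline, Brake actuator faulted, Emergency planner is inoperative, Left wheel-speed sensor is down, Lower CAN bus is inoperative, Lower brake controller failed, Radar is inoperative}; {Auxiliary perception node offline, Brake actuator faulted, Emergency planner is inoperative, Fallback module fails, Left wheel-speed sensor is down, Lower brake controller failed, Radar is inoperative}; {Auxiliary perception node offline, Brake actuator faulted, Emergency planner is inoperative, Left wheel-speed sensor is down, Lower brake controller failed, Radar is inoperative, Redundant front camera malfunctions}.

6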